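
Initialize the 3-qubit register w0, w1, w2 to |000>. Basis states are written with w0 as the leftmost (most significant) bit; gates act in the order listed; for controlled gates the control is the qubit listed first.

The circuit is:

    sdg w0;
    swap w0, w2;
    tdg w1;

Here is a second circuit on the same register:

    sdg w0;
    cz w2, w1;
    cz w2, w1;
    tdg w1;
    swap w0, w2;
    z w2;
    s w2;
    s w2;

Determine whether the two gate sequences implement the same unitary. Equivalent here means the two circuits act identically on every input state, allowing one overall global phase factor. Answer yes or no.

Yes: on every input state the two circuits agree up to one overall phase factor.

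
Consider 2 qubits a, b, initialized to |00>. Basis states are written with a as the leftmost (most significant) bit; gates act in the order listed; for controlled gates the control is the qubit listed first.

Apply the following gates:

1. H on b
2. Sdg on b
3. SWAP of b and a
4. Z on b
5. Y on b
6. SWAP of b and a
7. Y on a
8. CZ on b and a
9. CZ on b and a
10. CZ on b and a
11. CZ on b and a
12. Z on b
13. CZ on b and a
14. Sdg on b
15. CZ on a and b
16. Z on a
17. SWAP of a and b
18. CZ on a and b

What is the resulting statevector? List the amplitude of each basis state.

The final amplitudes are sqrt(2)/2 on |00>, 0 on |01>, sqrt(2)/2 on |10>, 0 on |11>. Key observation: the block from step 8 through step 11 cancels to the identity and can be dropped.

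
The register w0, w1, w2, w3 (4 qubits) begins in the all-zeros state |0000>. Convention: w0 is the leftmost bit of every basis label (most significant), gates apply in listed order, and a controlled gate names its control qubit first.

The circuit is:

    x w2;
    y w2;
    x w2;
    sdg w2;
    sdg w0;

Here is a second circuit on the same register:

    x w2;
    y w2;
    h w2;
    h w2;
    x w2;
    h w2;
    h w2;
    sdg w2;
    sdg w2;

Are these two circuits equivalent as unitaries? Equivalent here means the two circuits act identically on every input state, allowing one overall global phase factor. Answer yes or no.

No: there is an input state on which the two circuits produce genuinely different outputs (not merely differing by a phase).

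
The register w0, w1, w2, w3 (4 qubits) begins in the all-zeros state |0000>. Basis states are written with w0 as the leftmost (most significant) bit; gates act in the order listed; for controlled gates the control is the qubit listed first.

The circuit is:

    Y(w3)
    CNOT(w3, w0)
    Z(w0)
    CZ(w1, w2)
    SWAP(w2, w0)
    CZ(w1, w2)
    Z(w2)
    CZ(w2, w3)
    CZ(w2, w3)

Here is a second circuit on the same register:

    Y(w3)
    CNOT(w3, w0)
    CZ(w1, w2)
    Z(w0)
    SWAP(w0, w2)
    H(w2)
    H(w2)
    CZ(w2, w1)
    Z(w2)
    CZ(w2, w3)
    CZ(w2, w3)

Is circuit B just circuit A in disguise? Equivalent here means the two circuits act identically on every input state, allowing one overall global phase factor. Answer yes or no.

Yes, they are equivalent — the unitaries differ by at most a global phase.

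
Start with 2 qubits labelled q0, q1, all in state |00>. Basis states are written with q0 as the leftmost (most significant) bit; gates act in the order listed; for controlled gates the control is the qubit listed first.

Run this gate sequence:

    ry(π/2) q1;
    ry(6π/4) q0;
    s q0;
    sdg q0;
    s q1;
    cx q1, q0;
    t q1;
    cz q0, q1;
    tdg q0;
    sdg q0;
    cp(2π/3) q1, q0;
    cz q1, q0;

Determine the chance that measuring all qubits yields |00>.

The probability of measuring |00> is 1/4. Key observation: the block from step 3 through step 4 cancels to the identity and can be dropped.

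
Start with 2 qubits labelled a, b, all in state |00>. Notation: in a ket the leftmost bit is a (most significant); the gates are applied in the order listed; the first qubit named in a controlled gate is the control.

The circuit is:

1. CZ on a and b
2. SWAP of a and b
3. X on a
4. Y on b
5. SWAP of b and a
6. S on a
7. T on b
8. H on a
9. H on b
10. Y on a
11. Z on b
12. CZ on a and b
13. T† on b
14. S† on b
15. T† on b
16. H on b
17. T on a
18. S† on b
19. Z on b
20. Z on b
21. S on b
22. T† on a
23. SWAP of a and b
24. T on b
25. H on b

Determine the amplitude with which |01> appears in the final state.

|01> carries amplitude -1/2 in the final state. Key observation: the block from step 17 through step 22 cancels to the identity and can be dropped.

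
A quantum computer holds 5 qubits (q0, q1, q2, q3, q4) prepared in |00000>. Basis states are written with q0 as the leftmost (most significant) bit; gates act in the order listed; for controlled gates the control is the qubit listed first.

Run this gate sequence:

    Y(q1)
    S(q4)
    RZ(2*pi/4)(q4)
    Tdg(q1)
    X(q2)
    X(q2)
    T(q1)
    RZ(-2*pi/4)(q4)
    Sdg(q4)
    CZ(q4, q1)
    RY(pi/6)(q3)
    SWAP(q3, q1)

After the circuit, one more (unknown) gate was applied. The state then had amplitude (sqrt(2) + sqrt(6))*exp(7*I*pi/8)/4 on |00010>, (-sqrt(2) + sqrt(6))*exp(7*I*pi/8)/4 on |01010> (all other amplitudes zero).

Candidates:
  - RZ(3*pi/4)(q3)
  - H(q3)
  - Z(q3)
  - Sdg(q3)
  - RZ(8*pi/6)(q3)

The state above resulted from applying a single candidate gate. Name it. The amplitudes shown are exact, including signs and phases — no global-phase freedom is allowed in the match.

The applied gate was RZ(3*pi/4)(q3). Key observation: steps 2-9 multiply out to the identity, so the circuit reduces to the remaining gates.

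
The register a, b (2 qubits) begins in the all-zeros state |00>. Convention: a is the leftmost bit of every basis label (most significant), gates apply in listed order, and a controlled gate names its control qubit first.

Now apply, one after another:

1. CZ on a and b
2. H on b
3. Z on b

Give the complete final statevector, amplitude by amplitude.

The final amplitudes are sqrt(2)/2 on |00>, -sqrt(2)/2 on |01>, 0 on |10>, 0 on |11>.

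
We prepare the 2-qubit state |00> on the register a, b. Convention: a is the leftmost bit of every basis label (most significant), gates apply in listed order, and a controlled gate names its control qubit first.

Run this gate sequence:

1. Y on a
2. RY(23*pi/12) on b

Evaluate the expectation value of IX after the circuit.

The expectation value of IX is -sqrt(6)/4 + sqrt(2)/4.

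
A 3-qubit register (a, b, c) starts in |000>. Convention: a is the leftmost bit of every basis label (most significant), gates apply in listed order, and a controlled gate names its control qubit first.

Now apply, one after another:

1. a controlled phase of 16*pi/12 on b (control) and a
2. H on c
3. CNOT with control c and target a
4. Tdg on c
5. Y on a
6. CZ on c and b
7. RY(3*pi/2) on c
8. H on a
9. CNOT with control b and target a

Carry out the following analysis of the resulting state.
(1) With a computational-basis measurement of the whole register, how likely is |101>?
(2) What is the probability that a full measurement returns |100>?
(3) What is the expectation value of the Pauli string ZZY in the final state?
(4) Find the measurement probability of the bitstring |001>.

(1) The probability of measuring |101> is 1/4 - sqrt(2)/8.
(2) The probability of measuring |100> is sqrt(2)/8 + 1/4.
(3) The expectation value of ZZY is sqrt(2)/2.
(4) The probability of measuring |001> is sqrt(2)/8 + 1/4.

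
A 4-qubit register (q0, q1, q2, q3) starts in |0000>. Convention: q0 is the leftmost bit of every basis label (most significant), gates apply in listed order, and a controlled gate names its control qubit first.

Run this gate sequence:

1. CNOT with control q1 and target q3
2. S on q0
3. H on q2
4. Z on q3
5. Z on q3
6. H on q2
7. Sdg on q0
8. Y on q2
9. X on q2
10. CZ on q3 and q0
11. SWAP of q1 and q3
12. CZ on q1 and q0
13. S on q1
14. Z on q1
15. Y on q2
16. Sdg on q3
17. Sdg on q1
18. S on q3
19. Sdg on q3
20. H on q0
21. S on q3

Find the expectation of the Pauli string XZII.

The observable XZII averages to 1.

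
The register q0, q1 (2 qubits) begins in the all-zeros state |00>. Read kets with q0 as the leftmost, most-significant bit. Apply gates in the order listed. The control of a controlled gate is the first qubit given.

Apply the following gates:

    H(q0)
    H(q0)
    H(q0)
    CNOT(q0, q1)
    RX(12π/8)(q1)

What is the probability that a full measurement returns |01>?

The probability of measuring |01> is 1/4. Key observation: the block from step 1 through step 2 cancels to the identity and can be dropped.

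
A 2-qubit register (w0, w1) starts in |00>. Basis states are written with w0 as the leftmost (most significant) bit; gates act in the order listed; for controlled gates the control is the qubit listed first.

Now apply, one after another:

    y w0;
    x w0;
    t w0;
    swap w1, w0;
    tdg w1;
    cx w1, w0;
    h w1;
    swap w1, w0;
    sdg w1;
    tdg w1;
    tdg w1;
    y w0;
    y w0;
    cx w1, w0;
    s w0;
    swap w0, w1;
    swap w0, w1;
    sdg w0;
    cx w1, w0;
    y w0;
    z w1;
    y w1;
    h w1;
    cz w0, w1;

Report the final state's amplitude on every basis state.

After the circuit, the state carries amplitude I/2 on |00>, -I/2 on |01>, -I/2 on |10>, -I/2 on |11>. Key observation: steps 13-20 multiply out to the identity, so the circuit reduces to the remaining gates.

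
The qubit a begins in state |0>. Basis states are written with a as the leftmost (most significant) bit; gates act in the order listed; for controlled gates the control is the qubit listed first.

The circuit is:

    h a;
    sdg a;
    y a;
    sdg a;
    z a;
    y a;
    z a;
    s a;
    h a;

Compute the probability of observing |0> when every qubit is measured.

Outcome |0> occurs with probability 1/2.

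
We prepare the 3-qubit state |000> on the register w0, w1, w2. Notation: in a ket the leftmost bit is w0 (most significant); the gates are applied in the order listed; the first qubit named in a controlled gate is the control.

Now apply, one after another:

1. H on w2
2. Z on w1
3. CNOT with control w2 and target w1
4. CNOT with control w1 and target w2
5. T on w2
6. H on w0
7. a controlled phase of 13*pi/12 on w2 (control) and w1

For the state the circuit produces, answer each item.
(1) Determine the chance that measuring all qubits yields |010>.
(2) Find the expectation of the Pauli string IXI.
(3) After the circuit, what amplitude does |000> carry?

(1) A full measurement returns |010> with probability 1/4.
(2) In the final state, IXI has expectation 1.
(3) The final state's coefficient on |000> equals 1/2.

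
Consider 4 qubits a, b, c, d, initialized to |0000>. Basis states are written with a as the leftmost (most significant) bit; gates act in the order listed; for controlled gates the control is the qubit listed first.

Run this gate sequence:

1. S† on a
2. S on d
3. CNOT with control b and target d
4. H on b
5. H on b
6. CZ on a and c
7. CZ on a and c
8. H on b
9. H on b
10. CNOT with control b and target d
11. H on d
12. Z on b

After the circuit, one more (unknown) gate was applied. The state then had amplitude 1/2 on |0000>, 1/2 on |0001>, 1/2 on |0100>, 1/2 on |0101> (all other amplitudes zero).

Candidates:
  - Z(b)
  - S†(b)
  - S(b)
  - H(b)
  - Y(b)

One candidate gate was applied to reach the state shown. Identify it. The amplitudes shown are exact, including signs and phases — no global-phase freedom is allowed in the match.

It was H(b) that produced the state shown. Key observation: steps 3-10 multiply out to the identity, so the circuit reduces to the remaining gates.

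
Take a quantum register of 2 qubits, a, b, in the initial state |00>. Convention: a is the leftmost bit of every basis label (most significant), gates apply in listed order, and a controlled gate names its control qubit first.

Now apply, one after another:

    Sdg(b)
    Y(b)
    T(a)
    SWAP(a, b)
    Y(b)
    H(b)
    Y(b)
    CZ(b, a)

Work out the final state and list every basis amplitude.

After the circuit, the state carries amplitude 0 on |00>, 0 on |01>, -sqrt(2)*I/2 on |10>, sqrt(2)*I/2 on |11>.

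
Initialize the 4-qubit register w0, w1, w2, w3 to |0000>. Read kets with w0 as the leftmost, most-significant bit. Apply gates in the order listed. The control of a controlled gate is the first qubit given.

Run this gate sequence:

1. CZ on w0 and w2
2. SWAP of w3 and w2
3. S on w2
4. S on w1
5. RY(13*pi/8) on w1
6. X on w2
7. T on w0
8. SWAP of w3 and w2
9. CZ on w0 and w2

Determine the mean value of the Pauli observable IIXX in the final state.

The observable IIXX averages to 0.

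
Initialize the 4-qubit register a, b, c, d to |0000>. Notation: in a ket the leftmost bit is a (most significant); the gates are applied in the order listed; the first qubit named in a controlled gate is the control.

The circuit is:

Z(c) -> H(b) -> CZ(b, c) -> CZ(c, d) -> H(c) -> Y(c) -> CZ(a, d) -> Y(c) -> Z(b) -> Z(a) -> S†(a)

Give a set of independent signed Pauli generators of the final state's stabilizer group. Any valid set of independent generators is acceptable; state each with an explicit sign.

One valid set of independent stabilizer generators is -IXII, +IIXI, +ZIII, +IIIZ (any independent generating set of the same group is equally correct).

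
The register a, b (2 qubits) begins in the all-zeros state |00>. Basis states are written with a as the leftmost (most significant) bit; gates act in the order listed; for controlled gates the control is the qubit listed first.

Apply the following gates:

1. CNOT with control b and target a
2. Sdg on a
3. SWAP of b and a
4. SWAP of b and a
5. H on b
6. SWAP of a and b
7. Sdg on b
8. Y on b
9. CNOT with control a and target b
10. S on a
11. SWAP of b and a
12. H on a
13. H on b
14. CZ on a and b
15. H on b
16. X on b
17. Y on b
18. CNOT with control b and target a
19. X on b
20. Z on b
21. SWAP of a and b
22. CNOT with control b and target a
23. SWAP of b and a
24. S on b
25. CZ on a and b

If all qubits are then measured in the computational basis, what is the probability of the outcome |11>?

A full measurement returns |11> with probability 1/4.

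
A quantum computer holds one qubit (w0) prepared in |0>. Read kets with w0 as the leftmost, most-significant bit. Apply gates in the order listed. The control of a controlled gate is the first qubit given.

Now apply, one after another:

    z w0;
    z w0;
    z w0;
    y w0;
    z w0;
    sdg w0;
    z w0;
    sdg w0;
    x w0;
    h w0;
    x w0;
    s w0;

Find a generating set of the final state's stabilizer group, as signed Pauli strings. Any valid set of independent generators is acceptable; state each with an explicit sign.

One valid set of independent stabilizer generators is +Y (any independent generating set of the same group is equally correct).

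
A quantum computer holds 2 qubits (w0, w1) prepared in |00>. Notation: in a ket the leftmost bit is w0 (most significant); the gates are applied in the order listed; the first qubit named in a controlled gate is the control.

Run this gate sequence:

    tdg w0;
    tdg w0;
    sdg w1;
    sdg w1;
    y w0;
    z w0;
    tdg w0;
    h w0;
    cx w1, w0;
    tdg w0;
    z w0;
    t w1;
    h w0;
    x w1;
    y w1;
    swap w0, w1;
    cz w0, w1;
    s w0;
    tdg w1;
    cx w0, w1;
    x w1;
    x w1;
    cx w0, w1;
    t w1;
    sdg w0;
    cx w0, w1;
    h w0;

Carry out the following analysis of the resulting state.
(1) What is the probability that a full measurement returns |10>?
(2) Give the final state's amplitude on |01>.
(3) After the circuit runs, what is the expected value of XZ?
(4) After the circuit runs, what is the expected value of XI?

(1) Outcome |10> occurs with probability sqrt(2)/8 + 1/4.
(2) The amplitude on |01> is sqrt(2)*(-I + exp(3*I*pi/4))/4.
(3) The expectation value of XZ is sqrt(2)/2.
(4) The observable XI averages to 1.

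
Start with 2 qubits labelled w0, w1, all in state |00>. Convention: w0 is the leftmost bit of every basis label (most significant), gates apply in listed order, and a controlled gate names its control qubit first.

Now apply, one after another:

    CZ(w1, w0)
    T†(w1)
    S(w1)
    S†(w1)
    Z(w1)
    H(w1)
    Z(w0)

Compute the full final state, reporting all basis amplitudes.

After the circuit, the state carries amplitude sqrt(2)/2 on |00>, sqrt(2)/2 on |01>, 0 on |10>, 0 on |11>. Key observation: steps 3-4 multiply out to the identity, so the circuit reduces to the remaining gates.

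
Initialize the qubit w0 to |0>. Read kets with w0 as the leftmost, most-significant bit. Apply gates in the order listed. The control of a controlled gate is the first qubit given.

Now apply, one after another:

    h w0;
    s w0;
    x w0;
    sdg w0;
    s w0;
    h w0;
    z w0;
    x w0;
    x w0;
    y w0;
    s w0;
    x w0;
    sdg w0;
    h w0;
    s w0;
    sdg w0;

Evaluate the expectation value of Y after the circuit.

In the final state, Y has expectation 1. Key observation: steps 8-9 multiply out to the identity, so the circuit reduces to the remaining gates.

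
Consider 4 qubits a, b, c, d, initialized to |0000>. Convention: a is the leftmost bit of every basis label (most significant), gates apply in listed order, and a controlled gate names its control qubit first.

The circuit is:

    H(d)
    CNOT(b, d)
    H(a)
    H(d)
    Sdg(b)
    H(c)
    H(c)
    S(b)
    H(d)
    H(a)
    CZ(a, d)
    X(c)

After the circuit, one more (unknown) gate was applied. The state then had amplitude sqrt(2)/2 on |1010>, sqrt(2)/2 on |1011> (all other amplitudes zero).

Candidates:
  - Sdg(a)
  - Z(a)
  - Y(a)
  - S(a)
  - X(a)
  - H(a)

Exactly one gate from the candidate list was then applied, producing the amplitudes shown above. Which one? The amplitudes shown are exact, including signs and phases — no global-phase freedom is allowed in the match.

The unique candidate consistent with the amplitudes is X(a). Key observation: gates 3-10 undo each other exactly, leaving only the rest of the circuit to track.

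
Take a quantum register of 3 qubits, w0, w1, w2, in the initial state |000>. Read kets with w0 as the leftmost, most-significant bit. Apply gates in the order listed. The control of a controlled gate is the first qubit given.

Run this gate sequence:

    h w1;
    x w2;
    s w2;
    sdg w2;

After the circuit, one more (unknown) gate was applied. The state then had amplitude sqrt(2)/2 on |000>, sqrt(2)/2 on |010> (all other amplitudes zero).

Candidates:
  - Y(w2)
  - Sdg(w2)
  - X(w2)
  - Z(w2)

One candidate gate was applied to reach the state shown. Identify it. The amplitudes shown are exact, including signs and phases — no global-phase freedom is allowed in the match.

The applied gate was X(w2). Key observation: the block from step 3 through step 4 cancels to the identity and can be dropped.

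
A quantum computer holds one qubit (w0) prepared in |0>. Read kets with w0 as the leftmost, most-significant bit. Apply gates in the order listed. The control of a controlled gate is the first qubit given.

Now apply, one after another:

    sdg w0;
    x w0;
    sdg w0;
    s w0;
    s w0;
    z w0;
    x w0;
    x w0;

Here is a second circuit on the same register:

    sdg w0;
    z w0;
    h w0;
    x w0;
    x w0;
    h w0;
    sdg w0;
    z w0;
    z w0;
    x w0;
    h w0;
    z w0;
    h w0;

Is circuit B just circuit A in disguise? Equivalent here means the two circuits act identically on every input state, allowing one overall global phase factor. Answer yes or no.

No, they are not equivalent — no single phase factor reconciles the two unitaries.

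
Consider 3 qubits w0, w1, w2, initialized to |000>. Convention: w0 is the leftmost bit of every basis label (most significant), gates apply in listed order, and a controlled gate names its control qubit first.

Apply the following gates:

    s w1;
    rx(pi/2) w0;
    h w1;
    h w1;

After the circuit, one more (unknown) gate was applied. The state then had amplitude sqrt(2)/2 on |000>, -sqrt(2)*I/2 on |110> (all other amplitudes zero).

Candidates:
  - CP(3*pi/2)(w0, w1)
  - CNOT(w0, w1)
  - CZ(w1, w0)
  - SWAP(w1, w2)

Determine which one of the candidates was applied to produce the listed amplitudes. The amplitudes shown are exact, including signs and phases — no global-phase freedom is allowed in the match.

It was CNOT(w0, w1) that produced the state shown. Key observation: gates 3-4 undo each other exactly, leaving only the rest of the circuit to track.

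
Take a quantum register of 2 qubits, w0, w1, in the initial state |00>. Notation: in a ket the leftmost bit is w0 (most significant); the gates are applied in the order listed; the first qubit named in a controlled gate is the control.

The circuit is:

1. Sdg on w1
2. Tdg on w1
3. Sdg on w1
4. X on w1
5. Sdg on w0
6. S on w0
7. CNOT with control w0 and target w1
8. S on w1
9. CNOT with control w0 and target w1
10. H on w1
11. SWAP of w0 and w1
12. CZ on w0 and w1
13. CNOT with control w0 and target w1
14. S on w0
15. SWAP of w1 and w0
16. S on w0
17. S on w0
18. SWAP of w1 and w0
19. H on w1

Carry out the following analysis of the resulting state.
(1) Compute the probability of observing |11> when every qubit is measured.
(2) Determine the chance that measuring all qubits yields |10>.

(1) The probability of measuring |11> is 1/4.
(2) Outcome |10> occurs with probability 1/4.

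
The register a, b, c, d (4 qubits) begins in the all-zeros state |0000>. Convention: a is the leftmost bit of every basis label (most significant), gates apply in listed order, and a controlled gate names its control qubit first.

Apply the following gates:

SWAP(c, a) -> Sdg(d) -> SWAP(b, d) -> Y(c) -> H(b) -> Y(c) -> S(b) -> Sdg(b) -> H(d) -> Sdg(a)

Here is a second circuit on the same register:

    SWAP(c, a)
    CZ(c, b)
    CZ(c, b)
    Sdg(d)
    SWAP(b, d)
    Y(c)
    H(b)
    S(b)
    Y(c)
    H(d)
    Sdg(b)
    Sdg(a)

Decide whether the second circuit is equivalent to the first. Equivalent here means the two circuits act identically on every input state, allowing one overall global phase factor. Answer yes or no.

Yes — the two circuits implement the same unitary up to a global phase.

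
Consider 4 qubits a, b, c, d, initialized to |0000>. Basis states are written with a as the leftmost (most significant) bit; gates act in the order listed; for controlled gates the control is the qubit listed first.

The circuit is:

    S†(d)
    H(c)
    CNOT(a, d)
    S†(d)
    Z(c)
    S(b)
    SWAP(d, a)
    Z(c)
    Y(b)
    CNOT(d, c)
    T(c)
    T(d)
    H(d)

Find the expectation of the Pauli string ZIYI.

In the final state, ZIYI has expectation sqrt(2)/2.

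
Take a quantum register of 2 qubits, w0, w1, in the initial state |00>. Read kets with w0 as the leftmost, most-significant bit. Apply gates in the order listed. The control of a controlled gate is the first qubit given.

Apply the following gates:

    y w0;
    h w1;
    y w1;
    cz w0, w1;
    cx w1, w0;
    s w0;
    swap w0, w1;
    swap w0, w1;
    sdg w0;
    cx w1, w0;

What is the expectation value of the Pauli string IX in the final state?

The expectation value of IX is 1.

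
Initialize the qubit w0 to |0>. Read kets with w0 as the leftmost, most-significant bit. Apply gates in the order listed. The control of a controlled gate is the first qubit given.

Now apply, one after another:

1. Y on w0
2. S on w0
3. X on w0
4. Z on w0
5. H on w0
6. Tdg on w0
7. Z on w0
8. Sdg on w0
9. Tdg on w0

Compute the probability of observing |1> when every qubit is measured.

A full measurement returns |1> with probability 1/2.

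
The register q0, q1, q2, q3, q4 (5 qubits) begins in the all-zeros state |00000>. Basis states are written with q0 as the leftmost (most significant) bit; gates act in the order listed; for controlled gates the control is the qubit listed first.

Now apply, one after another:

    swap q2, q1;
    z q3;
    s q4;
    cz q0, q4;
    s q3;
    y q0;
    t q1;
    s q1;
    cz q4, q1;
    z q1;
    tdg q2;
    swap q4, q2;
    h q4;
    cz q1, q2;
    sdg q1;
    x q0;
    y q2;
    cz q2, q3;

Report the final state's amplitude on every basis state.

After the circuit, the state carries amplitude -sqrt(2)/2 on |00100>, -sqrt(2)/2 on |00101>, and 0 on every other basis state.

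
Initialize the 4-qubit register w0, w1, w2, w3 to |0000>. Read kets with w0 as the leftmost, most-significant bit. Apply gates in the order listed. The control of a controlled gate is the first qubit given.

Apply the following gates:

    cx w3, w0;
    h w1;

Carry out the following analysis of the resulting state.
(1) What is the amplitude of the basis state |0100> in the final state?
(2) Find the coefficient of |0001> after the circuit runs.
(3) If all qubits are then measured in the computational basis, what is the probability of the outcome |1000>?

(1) The final state's coefficient on |0100> equals sqrt(2)/2.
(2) The final state's coefficient on |0001> equals 0.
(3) A full measurement returns |1000> with probability 0.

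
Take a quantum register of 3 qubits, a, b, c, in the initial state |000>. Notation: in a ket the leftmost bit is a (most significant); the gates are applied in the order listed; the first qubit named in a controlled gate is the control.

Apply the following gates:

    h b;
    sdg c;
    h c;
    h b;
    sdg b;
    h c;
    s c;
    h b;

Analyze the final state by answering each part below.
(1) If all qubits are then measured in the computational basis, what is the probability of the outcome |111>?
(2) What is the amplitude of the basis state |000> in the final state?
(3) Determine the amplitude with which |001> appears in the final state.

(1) The probability of measuring |111> is 0.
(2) The amplitude on |000> is sqrt(2)/2.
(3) The final state's coefficient on |001> equals 0.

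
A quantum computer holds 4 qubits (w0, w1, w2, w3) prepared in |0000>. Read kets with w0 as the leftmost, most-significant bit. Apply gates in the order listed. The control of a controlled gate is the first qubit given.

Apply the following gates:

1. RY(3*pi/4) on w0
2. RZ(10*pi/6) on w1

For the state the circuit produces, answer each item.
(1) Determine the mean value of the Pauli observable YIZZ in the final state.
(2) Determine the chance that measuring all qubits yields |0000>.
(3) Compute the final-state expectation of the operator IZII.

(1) The observable YIZZ averages to 0.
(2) The probability of measuring |0000> is 1/2 - sqrt(2)/4.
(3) The expectation value of IZII is 1.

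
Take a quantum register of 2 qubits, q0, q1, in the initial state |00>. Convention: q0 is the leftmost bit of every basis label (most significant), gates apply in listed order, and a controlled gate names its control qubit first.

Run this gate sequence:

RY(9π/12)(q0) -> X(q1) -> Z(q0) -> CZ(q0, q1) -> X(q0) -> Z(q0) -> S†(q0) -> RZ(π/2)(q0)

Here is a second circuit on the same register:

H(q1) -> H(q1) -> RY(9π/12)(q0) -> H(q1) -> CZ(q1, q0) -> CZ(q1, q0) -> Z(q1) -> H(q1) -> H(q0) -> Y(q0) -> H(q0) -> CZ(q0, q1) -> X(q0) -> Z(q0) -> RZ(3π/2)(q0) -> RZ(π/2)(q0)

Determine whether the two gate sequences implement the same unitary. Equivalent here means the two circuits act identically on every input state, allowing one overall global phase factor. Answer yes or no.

No, they are not equivalent — no single phase factor reconciles the two unitaries.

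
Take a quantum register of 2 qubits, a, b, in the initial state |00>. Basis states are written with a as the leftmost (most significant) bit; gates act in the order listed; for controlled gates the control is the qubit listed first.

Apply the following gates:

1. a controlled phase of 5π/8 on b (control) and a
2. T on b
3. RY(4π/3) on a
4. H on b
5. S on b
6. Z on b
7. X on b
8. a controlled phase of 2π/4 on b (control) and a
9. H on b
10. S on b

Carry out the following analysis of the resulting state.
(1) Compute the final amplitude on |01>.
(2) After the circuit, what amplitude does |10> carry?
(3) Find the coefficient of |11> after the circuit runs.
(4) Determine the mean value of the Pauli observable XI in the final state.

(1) The final state's coefficient on |01> equals -1/4 + I/4.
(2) |10> carries amplitude 0 in the final state.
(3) The final state's coefficient on |11> equals sqrt(3)/2.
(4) The observable XI averages to -sqrt(3)/4.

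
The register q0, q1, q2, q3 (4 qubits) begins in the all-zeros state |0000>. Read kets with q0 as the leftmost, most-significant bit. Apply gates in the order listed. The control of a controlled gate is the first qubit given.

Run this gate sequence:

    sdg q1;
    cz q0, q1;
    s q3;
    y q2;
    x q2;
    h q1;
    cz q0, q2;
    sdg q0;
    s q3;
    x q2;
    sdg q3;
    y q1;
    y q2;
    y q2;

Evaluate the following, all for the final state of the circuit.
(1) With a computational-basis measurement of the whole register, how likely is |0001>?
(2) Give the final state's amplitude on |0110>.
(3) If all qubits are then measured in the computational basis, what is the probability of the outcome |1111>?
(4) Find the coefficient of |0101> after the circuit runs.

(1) Outcome |0001> occurs with probability 0.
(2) The final state's coefficient on |0110> equals -sqrt(2)/2.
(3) Outcome |1111> occurs with probability 0.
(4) |0101> carries amplitude 0 in the final state.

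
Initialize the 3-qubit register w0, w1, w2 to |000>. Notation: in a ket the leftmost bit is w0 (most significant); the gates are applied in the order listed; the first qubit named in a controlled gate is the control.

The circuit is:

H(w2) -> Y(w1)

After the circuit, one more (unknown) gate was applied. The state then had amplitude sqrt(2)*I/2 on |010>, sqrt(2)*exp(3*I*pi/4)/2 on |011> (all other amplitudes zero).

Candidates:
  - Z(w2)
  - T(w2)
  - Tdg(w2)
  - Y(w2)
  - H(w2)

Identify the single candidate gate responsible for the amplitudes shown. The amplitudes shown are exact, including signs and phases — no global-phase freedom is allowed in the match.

The applied gate was T(w2).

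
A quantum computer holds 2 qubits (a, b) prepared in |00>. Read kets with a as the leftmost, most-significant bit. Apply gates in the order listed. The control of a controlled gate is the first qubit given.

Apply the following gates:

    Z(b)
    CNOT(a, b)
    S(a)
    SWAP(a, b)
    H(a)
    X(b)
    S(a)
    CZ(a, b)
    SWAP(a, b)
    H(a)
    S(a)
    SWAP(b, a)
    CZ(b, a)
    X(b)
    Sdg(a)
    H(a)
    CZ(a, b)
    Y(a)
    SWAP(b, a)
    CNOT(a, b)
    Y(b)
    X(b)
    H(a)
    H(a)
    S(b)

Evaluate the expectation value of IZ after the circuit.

The expectation value of IZ is -1.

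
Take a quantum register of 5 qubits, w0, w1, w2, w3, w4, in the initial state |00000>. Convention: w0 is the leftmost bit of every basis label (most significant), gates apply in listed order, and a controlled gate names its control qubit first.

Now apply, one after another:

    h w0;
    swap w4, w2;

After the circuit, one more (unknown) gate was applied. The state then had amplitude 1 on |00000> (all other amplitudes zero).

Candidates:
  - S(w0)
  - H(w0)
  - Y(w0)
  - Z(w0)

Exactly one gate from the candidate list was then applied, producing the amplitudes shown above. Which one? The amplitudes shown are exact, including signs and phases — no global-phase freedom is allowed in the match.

The applied gate was H(w0).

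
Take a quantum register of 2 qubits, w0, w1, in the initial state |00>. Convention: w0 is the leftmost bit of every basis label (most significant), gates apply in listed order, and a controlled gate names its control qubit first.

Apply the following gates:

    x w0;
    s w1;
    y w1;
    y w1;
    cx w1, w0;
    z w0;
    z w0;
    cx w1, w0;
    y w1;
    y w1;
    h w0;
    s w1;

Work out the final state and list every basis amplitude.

After the circuit, the state carries amplitude sqrt(2)/2 on |00>, 0 on |01>, -sqrt(2)/2 on |10>, 0 on |11>.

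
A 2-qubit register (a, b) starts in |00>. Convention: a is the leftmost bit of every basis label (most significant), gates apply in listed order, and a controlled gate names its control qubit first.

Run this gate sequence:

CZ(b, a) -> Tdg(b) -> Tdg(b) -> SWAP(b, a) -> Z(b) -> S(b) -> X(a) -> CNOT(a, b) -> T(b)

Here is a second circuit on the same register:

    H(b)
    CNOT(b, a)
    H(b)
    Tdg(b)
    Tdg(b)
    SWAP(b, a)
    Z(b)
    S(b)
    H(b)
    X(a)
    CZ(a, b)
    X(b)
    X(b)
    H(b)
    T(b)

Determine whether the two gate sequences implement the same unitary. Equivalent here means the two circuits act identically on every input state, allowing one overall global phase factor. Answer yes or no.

No, they are not equivalent — no single phase factor reconciles the two unitaries.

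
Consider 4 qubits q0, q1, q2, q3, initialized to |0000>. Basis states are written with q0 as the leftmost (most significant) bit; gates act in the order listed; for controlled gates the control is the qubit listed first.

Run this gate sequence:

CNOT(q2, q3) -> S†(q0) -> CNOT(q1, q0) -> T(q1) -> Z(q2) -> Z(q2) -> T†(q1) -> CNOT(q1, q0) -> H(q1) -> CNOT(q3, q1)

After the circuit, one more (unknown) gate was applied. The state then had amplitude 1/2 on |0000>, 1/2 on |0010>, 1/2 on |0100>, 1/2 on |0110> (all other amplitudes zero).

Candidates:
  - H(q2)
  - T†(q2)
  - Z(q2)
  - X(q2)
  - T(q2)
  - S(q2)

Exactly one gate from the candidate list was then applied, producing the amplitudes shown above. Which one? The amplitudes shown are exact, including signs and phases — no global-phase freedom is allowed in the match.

The applied gate was H(q2). Key observation: steps 3-8 multiply out to the identity, so the circuit reduces to the remaining gates.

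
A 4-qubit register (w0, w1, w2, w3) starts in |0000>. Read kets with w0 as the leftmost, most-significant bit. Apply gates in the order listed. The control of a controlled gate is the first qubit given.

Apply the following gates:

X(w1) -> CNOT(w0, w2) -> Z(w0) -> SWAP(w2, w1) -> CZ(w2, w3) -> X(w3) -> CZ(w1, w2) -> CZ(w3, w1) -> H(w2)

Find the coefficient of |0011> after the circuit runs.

The final state's coefficient on |0011> equals -sqrt(2)/2.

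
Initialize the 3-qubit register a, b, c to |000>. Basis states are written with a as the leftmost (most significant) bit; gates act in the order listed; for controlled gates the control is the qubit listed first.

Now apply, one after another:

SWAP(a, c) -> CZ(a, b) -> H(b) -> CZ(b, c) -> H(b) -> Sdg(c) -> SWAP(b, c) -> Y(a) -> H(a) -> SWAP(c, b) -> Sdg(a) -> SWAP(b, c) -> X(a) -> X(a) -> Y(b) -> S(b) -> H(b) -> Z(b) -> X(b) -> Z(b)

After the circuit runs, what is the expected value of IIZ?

The expectation value of IIZ is 1. Key observation: gates 13-14 undo each other exactly, leaving only the rest of the circuit to track.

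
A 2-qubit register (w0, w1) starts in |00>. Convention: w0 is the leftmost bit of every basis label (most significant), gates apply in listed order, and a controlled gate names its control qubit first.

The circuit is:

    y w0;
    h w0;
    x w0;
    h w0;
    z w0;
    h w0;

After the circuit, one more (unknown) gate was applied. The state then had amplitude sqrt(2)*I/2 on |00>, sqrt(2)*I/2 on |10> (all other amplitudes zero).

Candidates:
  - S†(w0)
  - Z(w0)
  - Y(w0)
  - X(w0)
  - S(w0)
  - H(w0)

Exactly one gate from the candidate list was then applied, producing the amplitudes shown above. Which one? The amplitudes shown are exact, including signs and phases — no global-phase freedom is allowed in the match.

It was Z(w0) that produced the state shown. Key observation: gates 2-5 undo each other exactly, leaving only the rest of the circuit to track.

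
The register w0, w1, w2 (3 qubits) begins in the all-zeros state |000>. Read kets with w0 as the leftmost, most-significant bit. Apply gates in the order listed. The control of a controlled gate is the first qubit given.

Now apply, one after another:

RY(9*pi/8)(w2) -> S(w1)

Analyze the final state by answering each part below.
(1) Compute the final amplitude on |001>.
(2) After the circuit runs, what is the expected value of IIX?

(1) The final state's coefficient on |001> equals sin(7*pi/16).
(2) In the final state, IIX has expectation -sqrt(2 - sqrt(2))/2.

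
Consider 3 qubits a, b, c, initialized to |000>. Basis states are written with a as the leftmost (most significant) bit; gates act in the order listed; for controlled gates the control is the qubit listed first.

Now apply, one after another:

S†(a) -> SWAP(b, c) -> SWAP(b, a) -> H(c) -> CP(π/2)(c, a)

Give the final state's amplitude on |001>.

The amplitude on |001> is sqrt(2)/2.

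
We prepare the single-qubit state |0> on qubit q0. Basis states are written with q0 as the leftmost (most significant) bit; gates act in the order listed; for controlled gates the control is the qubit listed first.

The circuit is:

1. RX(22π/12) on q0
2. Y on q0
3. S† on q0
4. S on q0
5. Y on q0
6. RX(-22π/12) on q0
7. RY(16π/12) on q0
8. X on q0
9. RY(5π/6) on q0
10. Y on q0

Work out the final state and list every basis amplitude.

After the circuit, the state carries amplitude -sqrt(2)*I/2 on |0>, sqrt(2)*I/2 on |1>. Key observation: the block from step 1 through step 6 cancels to the identity and can be dropped.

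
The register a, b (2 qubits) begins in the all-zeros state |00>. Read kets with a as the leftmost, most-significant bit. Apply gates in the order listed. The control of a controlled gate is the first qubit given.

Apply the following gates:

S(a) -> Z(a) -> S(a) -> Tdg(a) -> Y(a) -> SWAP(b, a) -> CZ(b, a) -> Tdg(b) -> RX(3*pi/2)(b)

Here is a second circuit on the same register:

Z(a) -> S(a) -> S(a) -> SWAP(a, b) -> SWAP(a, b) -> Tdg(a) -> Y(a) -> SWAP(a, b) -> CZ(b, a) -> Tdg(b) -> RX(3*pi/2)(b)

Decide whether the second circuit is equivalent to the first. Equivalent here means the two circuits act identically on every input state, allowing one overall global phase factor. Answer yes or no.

Yes, they are equivalent — the unitaries differ by at most a global phase.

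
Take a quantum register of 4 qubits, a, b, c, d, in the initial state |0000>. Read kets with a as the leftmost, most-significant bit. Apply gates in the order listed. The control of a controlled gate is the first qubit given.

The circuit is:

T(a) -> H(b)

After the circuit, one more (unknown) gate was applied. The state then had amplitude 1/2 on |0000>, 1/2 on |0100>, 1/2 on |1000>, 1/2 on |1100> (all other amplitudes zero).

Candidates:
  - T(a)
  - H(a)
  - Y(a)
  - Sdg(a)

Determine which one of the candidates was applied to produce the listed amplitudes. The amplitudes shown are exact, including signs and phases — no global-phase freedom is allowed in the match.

The unique candidate consistent with the amplitudes is H(a).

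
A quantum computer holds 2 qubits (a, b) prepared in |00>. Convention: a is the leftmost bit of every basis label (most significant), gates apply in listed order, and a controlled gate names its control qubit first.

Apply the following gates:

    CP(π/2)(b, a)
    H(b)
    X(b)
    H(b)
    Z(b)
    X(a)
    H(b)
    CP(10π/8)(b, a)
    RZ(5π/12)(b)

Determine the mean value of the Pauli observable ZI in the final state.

In the final state, ZI has expectation -1. Key observation: steps 2-5 multiply out to the identity, so the circuit reduces to the remaining gates.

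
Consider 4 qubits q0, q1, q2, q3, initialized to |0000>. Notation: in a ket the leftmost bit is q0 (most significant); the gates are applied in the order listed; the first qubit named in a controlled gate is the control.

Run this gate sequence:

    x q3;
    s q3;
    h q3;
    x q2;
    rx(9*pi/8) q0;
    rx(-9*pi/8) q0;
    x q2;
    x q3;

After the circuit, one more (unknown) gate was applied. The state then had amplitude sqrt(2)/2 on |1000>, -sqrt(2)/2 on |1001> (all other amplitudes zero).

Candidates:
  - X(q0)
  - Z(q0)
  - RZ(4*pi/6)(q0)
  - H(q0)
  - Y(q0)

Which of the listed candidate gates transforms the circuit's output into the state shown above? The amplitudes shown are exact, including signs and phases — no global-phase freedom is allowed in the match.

The unique candidate consistent with the amplitudes is Y(q0). Key observation: gates 4-7 undo each other exactly, leaving only the rest of the circuit to track.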